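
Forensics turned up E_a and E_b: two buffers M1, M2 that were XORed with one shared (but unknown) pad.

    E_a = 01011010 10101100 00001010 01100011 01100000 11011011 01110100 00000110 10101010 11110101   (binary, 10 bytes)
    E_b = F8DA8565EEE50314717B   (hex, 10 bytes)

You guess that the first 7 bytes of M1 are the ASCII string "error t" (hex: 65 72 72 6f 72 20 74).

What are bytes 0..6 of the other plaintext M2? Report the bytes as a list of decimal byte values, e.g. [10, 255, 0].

First, E_a ⊕ E_b = (M1 ⊕ K) ⊕ (M2 ⊕ K) = M1 ⊕ M2, so the key drops out. Then M2 = (M1 ⊕ M2) ⊕ M1 over the first 7 bytes.
byte 0: (5a ^ f8) ^ 65 = a2 ^ 65 = c7
byte 1: (ac ^ da) ^ 72 = 76 ^ 72 = 04
byte 2: (0a ^ 85) ^ 72 = 8f ^ 72 = fd
byte 3: (63 ^ 65) ^ 6f = 06 ^ 6f = 69
byte 4: (60 ^ ee) ^ 72 = 8e ^ 72 = fc
byte 5: (db ^ e5) ^ 20 = 3e ^ 20 = 1e
byte 6: (74 ^ 03) ^ 74 = 77 ^ 74 = 03

[199, 4, 253, 105, 252, 30, 3]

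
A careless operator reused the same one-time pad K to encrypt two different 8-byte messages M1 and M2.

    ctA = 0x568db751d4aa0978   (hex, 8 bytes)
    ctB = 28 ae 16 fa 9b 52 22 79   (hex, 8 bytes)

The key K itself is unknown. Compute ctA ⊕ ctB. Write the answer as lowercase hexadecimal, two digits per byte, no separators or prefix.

ctA ⊕ ctB = (M1 ⊕ K) ⊕ (M2 ⊕ K) = M1 ⊕ M2 — the shared key cancels under XOR.
01010110 XOR 00101000 = 01111110
10001101 XOR 10101110 = 00100011
10110111 XOR 00010110 = 10100001
01010001 XOR 11111010 = 10101011
11010100 XOR 10011011 = 01001111
10101010 XOR 01010010 = 11111000
00001001 XOR 00100010 = 00101011
01111000 XOR 01111001 = 00000001

7e23a1ab4ff82b01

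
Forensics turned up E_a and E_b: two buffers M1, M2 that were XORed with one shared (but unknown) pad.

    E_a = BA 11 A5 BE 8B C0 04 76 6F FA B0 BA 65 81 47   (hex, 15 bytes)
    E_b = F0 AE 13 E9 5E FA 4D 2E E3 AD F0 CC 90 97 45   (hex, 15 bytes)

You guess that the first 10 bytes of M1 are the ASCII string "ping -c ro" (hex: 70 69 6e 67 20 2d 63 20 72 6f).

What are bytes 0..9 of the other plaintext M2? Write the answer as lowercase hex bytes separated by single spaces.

3a d6 d8 30 f5 17 2a 78 fe 38

First, E_a ⊕ E_b = (M1 ⊕ K) ⊕ (M2 ⊕ K) = M1 ⊕ M2, so the key drops out. Then M2 = (M1 ⊕ M2) ⊕ M1 over the first 10 bytes.
byte 0: (ba ⊕ f0) ⊕ 70 = 4a ⊕ 70 = 3a
byte 1: (11 ⊕ ae) ⊕ 69 = bf ⊕ 69 = d6
byte 2: (a5 ⊕ 13) ⊕ 6e = b6 ⊕ 6e = d8
byte 3: (be ⊕ e9) ⊕ 67 = 57 ⊕ 67 = 30
byte 4: (8b ⊕ 5e) ⊕ 20 = d5 ⊕ 20 = f5
byte 5: (c0 ⊕ fa) ⊕ 2d = 3a ⊕ 2d = 17
byte 6: (04 ⊕ 4d) ⊕ 63 = 49 ⊕ 63 = 2a
byte 7: (76 ⊕ 2e) ⊕ 20 = 58 ⊕ 20 = 78
byte 8: (6f ⊕ e3) ⊕ 72 = 8c ⊕ 72 = fe
byte 9: (fa ⊕ ad) ⊕ 6f = 57 ⊕ 6f = 38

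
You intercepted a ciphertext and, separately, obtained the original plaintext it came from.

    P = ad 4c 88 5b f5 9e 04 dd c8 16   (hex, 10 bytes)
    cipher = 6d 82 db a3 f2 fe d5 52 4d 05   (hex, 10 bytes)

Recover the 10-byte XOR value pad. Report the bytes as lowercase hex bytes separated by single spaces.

Since cipher = P ⊕ pad, XORing both sides with P gives pad = P ⊕ cipher.
byte 0: ad ^ 6d = c0
byte 1: 4c ^ 82 = ce
byte 2: 88 ^ db = 53
byte 3: 5b ^ a3 = f8
byte 4: f5 ^ f2 = 07
byte 5: 9e ^ fe = 60
byte 6: 04 ^ d5 = d1
byte 7: dd ^ 52 = 8f
byte 8: c8 ^ 4d = 85
byte 9: 16 ^ 05 = 13

c0 ce 53 f8 07 60 d1 8f 85 13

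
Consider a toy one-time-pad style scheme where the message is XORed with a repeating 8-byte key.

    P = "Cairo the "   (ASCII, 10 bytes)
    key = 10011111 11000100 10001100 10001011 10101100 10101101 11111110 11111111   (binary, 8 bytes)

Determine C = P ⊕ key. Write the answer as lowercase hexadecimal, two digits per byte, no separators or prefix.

dca5e5f9c38d8a97fae4

The 8-byte key repeats, so the effective keystream is 9f c4 8c 8b ac ad fe ff 9f c4.
byte 0: 43 xor 9f = dc
byte 1: 61 xor c4 = a5
byte 2: 69 xor 8c = e5
byte 3: 72 xor 8b = f9
byte 4: 6f xor ac = c3
byte 5: 20 xor ad = 8d
byte 6: 74 xor fe = 8a
byte 7: 68 xor ff = 97
byte 8: 65 xor 9f = fa
byte 9: 20 xor c4 = e4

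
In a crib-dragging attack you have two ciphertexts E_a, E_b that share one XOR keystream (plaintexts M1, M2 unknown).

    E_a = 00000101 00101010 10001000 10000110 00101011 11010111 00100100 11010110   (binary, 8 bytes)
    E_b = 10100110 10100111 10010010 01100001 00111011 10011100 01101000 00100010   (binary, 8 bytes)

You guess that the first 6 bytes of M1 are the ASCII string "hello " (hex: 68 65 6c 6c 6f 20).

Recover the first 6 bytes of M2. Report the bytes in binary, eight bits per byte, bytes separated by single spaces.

11001011 11101000 01110110 10001011 01111111 01101011

First, E_a ⊕ E_b = (M1 ⊕ K) ⊕ (M2 ⊕ K) = M1 ⊕ M2, so the key drops out. Then M2 = (M1 ⊕ M2) ⊕ M1 over the first 6 bytes.
byte 0: (05 ⊕ a6) ⊕ 68 = a3 ⊕ 68 = cb
byte 1: (2a ⊕ a7) ⊕ 65 = 8d ⊕ 65 = e8
byte 2: (88 ⊕ 92) ⊕ 6c = 1a ⊕ 6c = 76
byte 3: (86 ⊕ 61) ⊕ 6c = e7 ⊕ 6c = 8b
byte 4: (2b ⊕ 3b) ⊕ 6f = 10 ⊕ 6f = 7f
byte 5: (d7 ⊕ 9c) ⊕ 20 = 4b ⊕ 20 = 6b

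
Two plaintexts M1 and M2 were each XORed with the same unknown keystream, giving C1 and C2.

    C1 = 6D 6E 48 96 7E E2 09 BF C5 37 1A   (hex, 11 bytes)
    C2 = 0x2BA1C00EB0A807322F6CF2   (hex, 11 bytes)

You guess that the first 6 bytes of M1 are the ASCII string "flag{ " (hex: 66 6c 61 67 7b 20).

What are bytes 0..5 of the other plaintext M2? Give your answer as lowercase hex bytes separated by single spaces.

First, C1 ⊕ C2 = (M1 ⊕ K) ⊕ (M2 ⊕ K) = M1 ⊕ M2, so the key drops out. Then M2 = (M1 ⊕ M2) ⊕ M1 over the first 6 bytes.
byte 0: (6d xor 2b) xor 66 = 46 xor 66 = 20
byte 1: (6e xor a1) xor 6c = cf xor 6c = a3
byte 2: (48 xor c0) xor 61 = 88 xor 61 = e9
byte 3: (96 xor 0e) xor 67 = 98 xor 67 = ff
byte 4: (7e xor b0) xor 7b = ce xor 7b = b5
byte 5: (e2 xor a8) xor 20 = 4a xor 20 = 6a

20 a3 e9 ff b5 6a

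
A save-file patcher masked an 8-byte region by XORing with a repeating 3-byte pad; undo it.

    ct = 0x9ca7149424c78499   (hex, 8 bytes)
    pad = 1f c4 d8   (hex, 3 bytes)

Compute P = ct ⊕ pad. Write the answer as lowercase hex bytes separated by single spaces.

The 3-byte key repeats, so the effective keystream is 1f c4 d8 1f c4 d8 1f c4.
byte 0: 10011100 ⊕ 00011111 = 10000011
byte 1: 10100111 ⊕ 11000100 = 01100011
byte 2: 00010100 ⊕ 11011000 = 11001100
byte 3: 10010100 ⊕ 00011111 = 10001011
byte 4: 00100100 ⊕ 11000100 = 11100000
byte 5: 11000111 ⊕ 11011000 = 00011111
byte 6: 10000100 ⊕ 00011111 = 10011011
byte 7: 10011001 ⊕ 11000100 = 01011101

83 63 cc 8b e0 1f 9b 5d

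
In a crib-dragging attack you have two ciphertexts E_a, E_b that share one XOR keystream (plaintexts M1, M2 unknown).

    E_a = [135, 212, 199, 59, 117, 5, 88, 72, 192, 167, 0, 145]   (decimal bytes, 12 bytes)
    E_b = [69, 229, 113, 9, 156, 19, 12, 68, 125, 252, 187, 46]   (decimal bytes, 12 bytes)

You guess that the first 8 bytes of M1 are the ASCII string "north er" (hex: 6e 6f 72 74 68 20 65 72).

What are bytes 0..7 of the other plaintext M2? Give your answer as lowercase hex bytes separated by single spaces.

First, E_a ⊕ E_b = (M1 ⊕ K) ⊕ (M2 ⊕ K) = M1 ⊕ M2, so the key drops out. Then M2 = (M1 ⊕ M2) ⊕ M1 over the first 8 bytes.
byte 0: (87 XOR 45) XOR 6e = c2 XOR 6e = ac
byte 1: (d4 XOR e5) XOR 6f = 31 XOR 6f = 5e
byte 2: (c7 XOR 71) XOR 72 = b6 XOR 72 = c4
byte 3: (3b XOR 09) XOR 74 = 32 XOR 74 = 46
byte 4: (75 XOR 9c) XOR 68 = e9 XOR 68 = 81
byte 5: (05 XOR 13) XOR 20 = 16 XOR 20 = 36
byte 6: (58 XOR 0c) XOR 65 = 54 XOR 65 = 31
byte 7: (48 XOR 44) XOR 72 = 0c XOR 72 = 7e

ac 5e c4 46 81 36 31 7e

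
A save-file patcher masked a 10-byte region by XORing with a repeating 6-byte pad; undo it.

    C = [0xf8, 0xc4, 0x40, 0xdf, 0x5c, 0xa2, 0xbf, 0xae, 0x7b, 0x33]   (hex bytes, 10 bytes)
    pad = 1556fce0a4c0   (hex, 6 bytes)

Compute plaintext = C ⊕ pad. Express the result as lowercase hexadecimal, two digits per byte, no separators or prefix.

The 6-byte key repeats, so the effective keystream is 15 56 fc e0 a4 c0 15 56 fc e0.
byte 0: f8 ^ 15 = ed
byte 1: c4 ^ 56 = 92
byte 2: 40 ^ fc = bc
byte 3: df ^ e0 = 3f
byte 4: 5c ^ a4 = f8
byte 5: a2 ^ c0 = 62
byte 6: bf ^ 15 = aa
byte 7: ae ^ 56 = f8
byte 8: 7b ^ fc = 87
byte 9: 33 ^ e0 = d3

ed92bc3ff862aaf887d3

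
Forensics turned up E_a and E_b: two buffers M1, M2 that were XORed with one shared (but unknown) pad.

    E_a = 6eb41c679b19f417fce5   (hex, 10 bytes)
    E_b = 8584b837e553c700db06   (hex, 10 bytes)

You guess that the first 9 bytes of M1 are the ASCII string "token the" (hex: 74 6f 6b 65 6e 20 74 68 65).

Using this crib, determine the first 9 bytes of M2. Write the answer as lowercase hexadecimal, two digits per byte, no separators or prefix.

9f5fcf35106a477f42

First, E_a ⊕ E_b = (M1 ⊕ K) ⊕ (M2 ⊕ K) = M1 ⊕ M2, so the key drops out. Then M2 = (M1 ⊕ M2) ⊕ M1 over the first 9 bytes.
byte 0: (6e ^ 85) ^ 74 = eb ^ 74 = 9f
byte 1: (b4 ^ 84) ^ 6f = 30 ^ 6f = 5f
byte 2: (1c ^ b8) ^ 6b = a4 ^ 6b = cf
byte 3: (67 ^ 37) ^ 65 = 50 ^ 65 = 35
byte 4: (9b ^ e5) ^ 6e = 7e ^ 6e = 10
byte 5: (19 ^ 53) ^ 20 = 4a ^ 20 = 6a
byte 6: (f4 ^ c7) ^ 74 = 33 ^ 74 = 47
byte 7: (17 ^ 00) ^ 68 = 17 ^ 68 = 7f
byte 8: (fc ^ db) ^ 65 = 27 ^ 65 = 42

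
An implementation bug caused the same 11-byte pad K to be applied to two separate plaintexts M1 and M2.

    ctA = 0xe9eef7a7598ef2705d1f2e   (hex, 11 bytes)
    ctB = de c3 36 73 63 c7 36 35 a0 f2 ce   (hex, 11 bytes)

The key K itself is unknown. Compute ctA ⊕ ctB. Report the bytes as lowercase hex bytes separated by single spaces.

ctA ⊕ ctB = (M1 ⊕ K) ⊕ (M2 ⊕ K) = M1 ⊕ M2 — the shared key cancels under XOR.
e9 ⊕ de = 37
ee ⊕ c3 = 2d
f7 ⊕ 36 = c1
a7 ⊕ 73 = d4
59 ⊕ 63 = 3a
8e ⊕ c7 = 49
f2 ⊕ 36 = c4
70 ⊕ 35 = 45
5d ⊕ a0 = fd
1f ⊕ f2 = ed
2e ⊕ ce = e0

37 2d c1 d4 3a 49 c4 45 fd ed e0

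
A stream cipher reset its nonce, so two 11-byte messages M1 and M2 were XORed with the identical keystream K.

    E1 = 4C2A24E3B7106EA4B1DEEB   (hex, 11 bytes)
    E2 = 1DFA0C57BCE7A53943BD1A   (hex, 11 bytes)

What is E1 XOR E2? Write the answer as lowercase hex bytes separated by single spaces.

E1 ⊕ E2 = (M1 ⊕ K) ⊕ (M2 ⊕ K) = M1 ⊕ M2 — the shared key cancels under XOR.
4c ⊕ 1d = 51
2a ⊕ fa = d0
24 ⊕ 0c = 28
e3 ⊕ 57 = b4
b7 ⊕ bc = 0b
10 ⊕ e7 = f7
6e ⊕ a5 = cb
a4 ⊕ 39 = 9d
b1 ⊕ 43 = f2
de ⊕ bd = 63
eb ⊕ 1a = f1

51 d0 28 b4 0b f7 cb 9d f2 63 f1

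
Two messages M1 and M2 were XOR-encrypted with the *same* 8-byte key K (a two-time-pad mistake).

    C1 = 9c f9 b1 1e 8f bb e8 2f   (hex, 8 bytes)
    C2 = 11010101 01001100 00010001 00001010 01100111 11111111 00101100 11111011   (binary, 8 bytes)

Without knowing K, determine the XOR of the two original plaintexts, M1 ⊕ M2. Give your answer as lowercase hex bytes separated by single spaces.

49 b5 a0 14 e8 44 c4 d4

C1 ⊕ C2 = (M1 ⊕ K) ⊕ (M2 ⊕ K) = M1 ⊕ M2 — the shared key cancels under XOR.
9c ^ d5 = 49
f9 ^ 4c = b5
b1 ^ 11 = a0
1e ^ 0a = 14
8f ^ 67 = e8
bb ^ ff = 44
e8 ^ 2c = c4
2f ^ fb = d4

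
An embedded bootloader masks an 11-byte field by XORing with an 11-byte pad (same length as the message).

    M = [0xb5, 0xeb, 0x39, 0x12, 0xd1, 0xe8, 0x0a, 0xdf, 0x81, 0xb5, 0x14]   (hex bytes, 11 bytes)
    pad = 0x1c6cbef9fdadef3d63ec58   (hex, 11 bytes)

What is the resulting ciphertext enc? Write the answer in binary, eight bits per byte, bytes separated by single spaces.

XOR is its own inverse, so applying the key byte-wise gives the result directly.
10110101 ⊕ 00011100 = 10101001
11101011 ⊕ 01101100 = 10000111
00111001 ⊕ 10111110 = 10000111
00010010 ⊕ 11111001 = 11101011
11010001 ⊕ 11111101 = 00101100
11101000 ⊕ 10101101 = 01000101
00001010 ⊕ 11101111 = 11100101
11011111 ⊕ 00111101 = 11100010
10000001 ⊕ 01100011 = 11100010
10110101 ⊕ 11101100 = 01011001
00010100 ⊕ 01011000 = 01001100

10101001 10000111 10000111 11101011 00101100 01000101 11100101 11100010 11100010 01011001 01001100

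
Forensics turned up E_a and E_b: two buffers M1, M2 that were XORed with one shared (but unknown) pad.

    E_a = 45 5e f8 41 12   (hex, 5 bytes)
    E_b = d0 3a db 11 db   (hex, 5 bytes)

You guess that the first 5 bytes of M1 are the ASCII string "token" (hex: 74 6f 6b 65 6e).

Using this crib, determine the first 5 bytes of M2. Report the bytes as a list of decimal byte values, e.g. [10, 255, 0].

First, E_a ⊕ E_b = (M1 ⊕ K) ⊕ (M2 ⊕ K) = M1 ⊕ M2, so the key drops out. Then M2 = (M1 ⊕ M2) ⊕ M1 over the first 5 bytes.
byte 0: (45 XOR d0) XOR 74 = 95 XOR 74 = e1
byte 1: (5e XOR 3a) XOR 6f = 64 XOR 6f = 0b
byte 2: (f8 XOR db) XOR 6b = 23 XOR 6b = 48
byte 3: (41 XOR 11) XOR 65 = 50 XOR 65 = 35
byte 4: (12 XOR db) XOR 6e = c9 XOR 6e = a7

[225, 11, 72, 53, 167]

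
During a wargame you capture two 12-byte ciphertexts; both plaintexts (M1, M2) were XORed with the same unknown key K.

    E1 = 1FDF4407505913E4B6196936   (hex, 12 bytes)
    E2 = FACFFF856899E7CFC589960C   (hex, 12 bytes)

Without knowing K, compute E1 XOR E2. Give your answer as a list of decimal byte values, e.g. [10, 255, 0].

[229, 16, 187, 130, 56, 192, 244, 43, 115, 144, 255, 58]

E1 ⊕ E2 = (M1 ⊕ K) ⊕ (M2 ⊕ K) = M1 ⊕ M2 — the shared key cancels under XOR.
1f ⊕ fa = e5
df ⊕ cf = 10
44 ⊕ ff = bb
07 ⊕ 85 = 82
50 ⊕ 68 = 38
59 ⊕ 99 = c0
13 ⊕ e7 = f4
e4 ⊕ cf = 2b
b6 ⊕ c5 = 73
19 ⊕ 89 = 90
69 ⊕ 96 = ff
36 ⊕ 0c = 3a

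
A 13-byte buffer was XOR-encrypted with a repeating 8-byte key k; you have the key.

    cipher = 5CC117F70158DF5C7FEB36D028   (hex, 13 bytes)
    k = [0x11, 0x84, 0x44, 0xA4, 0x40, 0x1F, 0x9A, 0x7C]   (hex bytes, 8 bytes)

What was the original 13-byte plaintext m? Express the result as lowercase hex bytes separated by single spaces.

4d 45 53 53 41 47 45 20 6e 6f 72 74 68

The 8-byte key repeats, so the effective keystream is 11 84 44 a4 40 1f 9a 7c 11 84 44 a4 40.
byte 0:  92 xor  17 =  77
byte 1: 193 xor 132 =  69
byte 2:  23 xor  68 =  83
byte 3: 247 xor 164 =  83
byte 4:   1 xor  64 =  65
byte 5:  88 xor  31 =  71
byte 6: 223 xor 154 =  69
byte 7:  92 xor 124 =  32
byte 8: 127 xor  17 = 110
byte 9: 235 xor 132 = 111
byte 10:  54 xor  68 = 114
byte 11: 208 xor 164 = 116
byte 12:  40 xor  64 = 104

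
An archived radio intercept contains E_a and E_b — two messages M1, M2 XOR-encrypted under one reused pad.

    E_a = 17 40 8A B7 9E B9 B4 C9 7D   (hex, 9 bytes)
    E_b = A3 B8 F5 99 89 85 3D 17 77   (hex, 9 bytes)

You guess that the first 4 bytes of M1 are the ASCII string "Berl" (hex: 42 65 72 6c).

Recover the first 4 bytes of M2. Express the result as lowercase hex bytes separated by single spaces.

First, E_a ⊕ E_b = (M1 ⊕ K) ⊕ (M2 ⊕ K) = M1 ⊕ M2, so the key drops out. Then M2 = (M1 ⊕ M2) ⊕ M1 over the first 4 bytes.
byte 0: (17 ⊕ a3) ⊕ 42 = b4 ⊕ 42 = f6
byte 1: (40 ⊕ b8) ⊕ 65 = f8 ⊕ 65 = 9d
byte 2: (8a ⊕ f5) ⊕ 72 = 7f ⊕ 72 = 0d
byte 3: (b7 ⊕ 99) ⊕ 6c = 2e ⊕ 6c = 42

f6 9d 0d 42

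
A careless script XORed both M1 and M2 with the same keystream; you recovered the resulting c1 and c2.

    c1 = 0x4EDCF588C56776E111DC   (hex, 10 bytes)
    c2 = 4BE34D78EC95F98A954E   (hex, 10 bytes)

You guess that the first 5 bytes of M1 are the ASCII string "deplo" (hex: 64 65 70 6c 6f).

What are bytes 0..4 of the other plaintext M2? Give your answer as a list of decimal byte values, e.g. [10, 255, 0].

[97, 90, 200, 156, 70]

First, c1 ⊕ c2 = (M1 ⊕ K) ⊕ (M2 ⊕ K) = M1 ⊕ M2, so the key drops out. Then M2 = (M1 ⊕ M2) ⊕ M1 over the first 5 bytes.
byte 0: (4e ⊕ 4b) ⊕ 64 = 05 ⊕ 64 = 61
byte 1: (dc ⊕ e3) ⊕ 65 = 3f ⊕ 65 = 5a
byte 2: (f5 ⊕ 4d) ⊕ 70 = b8 ⊕ 70 = c8
byte 3: (88 ⊕ 78) ⊕ 6c = f0 ⊕ 6c = 9c
byte 4: (c5 ⊕ ec) ⊕ 6f = 29 ⊕ 6f = 46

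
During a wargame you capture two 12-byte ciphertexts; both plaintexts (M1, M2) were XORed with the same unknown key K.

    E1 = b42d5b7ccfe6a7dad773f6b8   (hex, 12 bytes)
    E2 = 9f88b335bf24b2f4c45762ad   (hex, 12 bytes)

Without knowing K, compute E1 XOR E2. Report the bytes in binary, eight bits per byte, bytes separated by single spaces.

E1 ⊕ E2 = (M1 ⊕ K) ⊕ (M2 ⊕ K) = M1 ⊕ M2 — the shared key cancels under XOR.
byte 0: b4 ⊕ 9f = 2b
byte 1: 2d ⊕ 88 = a5
byte 2: 5b ⊕ b3 = e8
byte 3: 7c ⊕ 35 = 49
byte 4: cf ⊕ bf = 70
byte 5: e6 ⊕ 24 = c2
byte 6: a7 ⊕ b2 = 15
byte 7: da ⊕ f4 = 2e
byte 8: d7 ⊕ c4 = 13
byte 9: 73 ⊕ 57 = 24
byte 10: f6 ⊕ 62 = 94
byte 11: b8 ⊕ ad = 15

00101011 10100101 11101000 01001001 01110000 11000010 00010101 00101110 00010011 00100100 10010100 00010101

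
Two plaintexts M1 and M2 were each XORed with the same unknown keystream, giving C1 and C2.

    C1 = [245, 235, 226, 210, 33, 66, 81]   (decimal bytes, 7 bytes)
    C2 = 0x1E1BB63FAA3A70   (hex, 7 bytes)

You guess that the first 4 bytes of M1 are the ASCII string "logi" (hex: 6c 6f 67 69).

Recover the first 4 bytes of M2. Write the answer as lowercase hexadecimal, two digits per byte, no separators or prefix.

879f3384

First, C1 ⊕ C2 = (M1 ⊕ K) ⊕ (M2 ⊕ K) = M1 ⊕ M2, so the key drops out. Then M2 = (M1 ⊕ M2) ⊕ M1 over the first 4 bytes.
byte 0: (f5 ⊕ 1e) ⊕ 6c = eb ⊕ 6c = 87
byte 1: (eb ⊕ 1b) ⊕ 6f = f0 ⊕ 6f = 9f
byte 2: (e2 ⊕ b6) ⊕ 67 = 54 ⊕ 67 = 33
byte 3: (d2 ⊕ 3f) ⊕ 69 = ed ⊕ 69 = 84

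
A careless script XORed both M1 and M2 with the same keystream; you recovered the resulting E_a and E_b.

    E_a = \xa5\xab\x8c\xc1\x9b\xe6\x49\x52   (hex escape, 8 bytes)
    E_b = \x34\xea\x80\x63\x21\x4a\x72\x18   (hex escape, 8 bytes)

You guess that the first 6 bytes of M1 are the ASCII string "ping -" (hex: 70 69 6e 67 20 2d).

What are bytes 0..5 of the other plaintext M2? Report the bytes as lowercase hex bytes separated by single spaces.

e1 28 62 c5 9a 81

First, E_a ⊕ E_b = (M1 ⊕ K) ⊕ (M2 ⊕ K) = M1 ⊕ M2, so the key drops out. Then M2 = (M1 ⊕ M2) ⊕ M1 over the first 6 bytes.
byte 0: (a5 ^ 34) ^ 70 = 91 ^ 70 = e1
byte 1: (ab ^ ea) ^ 69 = 41 ^ 69 = 28
byte 2: (8c ^ 80) ^ 6e = 0c ^ 6e = 62
byte 3: (c1 ^ 63) ^ 67 = a2 ^ 67 = c5
byte 4: (9b ^ 21) ^ 20 = ba ^ 20 = 9a
byte 5: (e6 ^ 4a) ^ 2d = ac ^ 2d = 81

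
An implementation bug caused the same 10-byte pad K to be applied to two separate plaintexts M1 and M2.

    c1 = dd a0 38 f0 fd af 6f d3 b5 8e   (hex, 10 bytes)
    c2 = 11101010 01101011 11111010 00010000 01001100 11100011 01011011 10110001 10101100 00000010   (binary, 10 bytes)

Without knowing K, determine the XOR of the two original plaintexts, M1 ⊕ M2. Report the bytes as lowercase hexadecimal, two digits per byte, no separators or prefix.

c1 ⊕ c2 = (M1 ⊕ K) ⊕ (M2 ⊕ K) = M1 ⊕ M2 — the shared key cancels under XOR.
dd XOR ea = 37
a0 XOR 6b = cb
38 XOR fa = c2
f0 XOR 10 = e0
fd XOR 4c = b1
af XOR e3 = 4c
6f XOR 5b = 34
d3 XOR b1 = 62
b5 XOR ac = 19
8e XOR 02 = 8c

37cbc2e0b14c3462198c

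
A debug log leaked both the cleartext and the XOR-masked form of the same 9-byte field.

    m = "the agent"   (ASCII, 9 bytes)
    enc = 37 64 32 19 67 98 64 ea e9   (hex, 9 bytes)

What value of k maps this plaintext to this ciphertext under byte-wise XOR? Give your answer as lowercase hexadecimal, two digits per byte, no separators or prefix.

Since enc = m ⊕ k, XORing both sides with m gives k = m ⊕ enc.
01110100 xor 00110111 = 01000011
01101000 xor 01100100 = 00001100
01100101 xor 00110010 = 01010111
00100000 xor 00011001 = 00111001
01100001 xor 01100111 = 00000110
01100111 xor 10011000 = 11111111
01100101 xor 01100100 = 00000001
01101110 xor 11101010 = 10000100
01110100 xor 11101001 = 10011101

430c573906ff01849d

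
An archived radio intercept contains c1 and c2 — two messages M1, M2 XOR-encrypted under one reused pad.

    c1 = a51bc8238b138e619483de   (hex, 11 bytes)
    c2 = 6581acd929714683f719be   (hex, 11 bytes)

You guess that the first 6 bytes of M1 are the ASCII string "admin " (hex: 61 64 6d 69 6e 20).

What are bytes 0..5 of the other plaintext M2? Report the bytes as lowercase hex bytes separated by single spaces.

First, c1 ⊕ c2 = (M1 ⊕ K) ⊕ (M2 ⊕ K) = M1 ⊕ M2, so the key drops out. Then M2 = (M1 ⊕ M2) ⊕ M1 over the first 6 bytes.
byte 0: (a5 ^ 65) ^ 61 = c0 ^ 61 = a1
byte 1: (1b ^ 81) ^ 64 = 9a ^ 64 = fe
byte 2: (c8 ^ ac) ^ 6d = 64 ^ 6d = 09
byte 3: (23 ^ d9) ^ 69 = fa ^ 69 = 93
byte 4: (8b ^ 29) ^ 6e = a2 ^ 6e = cc
byte 5: (13 ^ 71) ^ 20 = 62 ^ 20 = 42

a1 fe 09 93 cc 42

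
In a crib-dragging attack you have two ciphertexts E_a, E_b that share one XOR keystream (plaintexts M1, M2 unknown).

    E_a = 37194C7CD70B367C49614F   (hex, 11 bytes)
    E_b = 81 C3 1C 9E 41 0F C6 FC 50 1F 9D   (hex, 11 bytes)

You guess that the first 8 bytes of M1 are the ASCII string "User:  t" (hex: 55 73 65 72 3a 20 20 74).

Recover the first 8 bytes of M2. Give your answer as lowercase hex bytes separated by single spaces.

e3 a9 35 90 ac 24 d0 f4

First, E_a ⊕ E_b = (M1 ⊕ K) ⊕ (M2 ⊕ K) = M1 ⊕ M2, so the key drops out. Then M2 = (M1 ⊕ M2) ⊕ M1 over the first 8 bytes.
byte 0: (37 ^ 81) ^ 55 = b6 ^ 55 = e3
byte 1: (19 ^ c3) ^ 73 = da ^ 73 = a9
byte 2: (4c ^ 1c) ^ 65 = 50 ^ 65 = 35
byte 3: (7c ^ 9e) ^ 72 = e2 ^ 72 = 90
byte 4: (d7 ^ 41) ^ 3a = 96 ^ 3a = ac
byte 5: (0b ^ 0f) ^ 20 = 04 ^ 20 = 24
byte 6: (36 ^ c6) ^ 20 = f0 ^ 20 = d0
byte 7: (7c ^ fc) ^ 74 = 80 ^ 74 = f4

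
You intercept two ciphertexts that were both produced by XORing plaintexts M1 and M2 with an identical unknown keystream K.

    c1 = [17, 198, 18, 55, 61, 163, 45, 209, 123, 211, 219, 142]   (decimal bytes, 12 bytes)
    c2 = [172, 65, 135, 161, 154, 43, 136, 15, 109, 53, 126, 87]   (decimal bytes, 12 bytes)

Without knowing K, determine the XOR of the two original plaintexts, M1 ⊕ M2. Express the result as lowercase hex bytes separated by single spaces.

bd 87 95 96 a7 88 a5 de 16 e6 a5 d9

c1 ⊕ c2 = (M1 ⊕ K) ⊕ (M2 ⊕ K) = M1 ⊕ M2 — the shared key cancels under XOR.
 17 xor 172 = 189
198 xor  65 = 135
 18 xor 135 = 149
 55 xor 161 = 150
 61 xor 154 = 167
163 xor  43 = 136
 45 xor 136 = 165
209 xor  15 = 222
123 xor 109 =  22
211 xor  53 = 230
219 xor 126 = 165
142 xor  87 = 217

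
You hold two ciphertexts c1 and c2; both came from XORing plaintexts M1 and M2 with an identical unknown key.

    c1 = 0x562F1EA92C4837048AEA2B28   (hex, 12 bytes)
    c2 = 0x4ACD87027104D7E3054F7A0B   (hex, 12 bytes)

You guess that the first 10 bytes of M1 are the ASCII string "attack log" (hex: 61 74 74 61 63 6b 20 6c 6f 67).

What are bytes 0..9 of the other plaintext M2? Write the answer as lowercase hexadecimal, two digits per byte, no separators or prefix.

First, c1 ⊕ c2 = (M1 ⊕ K) ⊕ (M2 ⊕ K) = M1 ⊕ M2, so the key drops out. Then M2 = (M1 ⊕ M2) ⊕ M1 over the first 10 bytes.
byte 0: (56 XOR 4a) XOR 61 = 1c XOR 61 = 7d
byte 1: (2f XOR cd) XOR 74 = e2 XOR 74 = 96
byte 2: (1e XOR 87) XOR 74 = 99 XOR 74 = ed
byte 3: (a9 XOR 02) XOR 61 = ab XOR 61 = ca
byte 4: (2c XOR 71) XOR 63 = 5d XOR 63 = 3e
byte 5: (48 XOR 04) XOR 6b = 4c XOR 6b = 27
byte 6: (37 XOR d7) XOR 20 = e0 XOR 20 = c0
byte 7: (04 XOR e3) XOR 6c = e7 XOR 6c = 8b
byte 8: (8a XOR 05) XOR 6f = 8f XOR 6f = e0
byte 9: (ea XOR 4f) XOR 67 = a5 XOR 67 = c2

7d96edca3e27c08be0c2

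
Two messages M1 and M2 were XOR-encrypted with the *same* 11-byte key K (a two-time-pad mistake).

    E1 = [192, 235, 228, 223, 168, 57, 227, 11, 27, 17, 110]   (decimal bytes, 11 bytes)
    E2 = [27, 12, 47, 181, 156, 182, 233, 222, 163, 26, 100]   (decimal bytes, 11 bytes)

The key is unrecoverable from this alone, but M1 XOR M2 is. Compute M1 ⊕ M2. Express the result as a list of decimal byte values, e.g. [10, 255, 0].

E1 ⊕ E2 = (M1 ⊕ K) ⊕ (M2 ⊕ K) = M1 ⊕ M2 — the shared key cancels under XOR.
byte 0: c0 XOR 1b = db
byte 1: eb XOR 0c = e7
byte 2: e4 XOR 2f = cb
byte 3: df XOR b5 = 6a
byte 4: a8 XOR 9c = 34
byte 5: 39 XOR b6 = 8f
byte 6: e3 XOR e9 = 0a
byte 7: 0b XOR de = d5
byte 8: 1b XOR a3 = b8
byte 9: 11 XOR 1a = 0b
byte 10: 6e XOR 64 = 0a

[219, 231, 203, 106, 52, 143, 10, 213, 184, 11, 10]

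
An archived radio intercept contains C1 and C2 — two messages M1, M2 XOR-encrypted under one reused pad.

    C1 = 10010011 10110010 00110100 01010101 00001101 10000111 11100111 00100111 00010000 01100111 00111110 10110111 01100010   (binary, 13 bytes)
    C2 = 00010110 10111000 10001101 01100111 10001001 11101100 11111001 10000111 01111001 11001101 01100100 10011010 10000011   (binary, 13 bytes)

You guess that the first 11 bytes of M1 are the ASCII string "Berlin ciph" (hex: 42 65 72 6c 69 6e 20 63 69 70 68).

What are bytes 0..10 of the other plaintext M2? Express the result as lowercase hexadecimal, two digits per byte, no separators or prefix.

c76fcb5eed053ec300da32

First, C1 ⊕ C2 = (M1 ⊕ K) ⊕ (M2 ⊕ K) = M1 ⊕ M2, so the key drops out. Then M2 = (M1 ⊕ M2) ⊕ M1 over the first 11 bytes.
byte 0: (93 ^ 16) ^ 42 = 85 ^ 42 = c7
byte 1: (b2 ^ b8) ^ 65 = 0a ^ 65 = 6f
byte 2: (34 ^ 8d) ^ 72 = b9 ^ 72 = cb
byte 3: (55 ^ 67) ^ 6c = 32 ^ 6c = 5e
byte 4: (0d ^ 89) ^ 69 = 84 ^ 69 = ed
byte 5: (87 ^ ec) ^ 6e = 6b ^ 6e = 05
byte 6: (e7 ^ f9) ^ 20 = 1e ^ 20 = 3e
byte 7: (27 ^ 87) ^ 63 = a0 ^ 63 = c3
byte 8: (10 ^ 79) ^ 69 = 69 ^ 69 = 00
byte 9: (67 ^ cd) ^ 70 = aa ^ 70 = da
byte 10: (3e ^ 64) ^ 68 = 5a ^ 68 = 32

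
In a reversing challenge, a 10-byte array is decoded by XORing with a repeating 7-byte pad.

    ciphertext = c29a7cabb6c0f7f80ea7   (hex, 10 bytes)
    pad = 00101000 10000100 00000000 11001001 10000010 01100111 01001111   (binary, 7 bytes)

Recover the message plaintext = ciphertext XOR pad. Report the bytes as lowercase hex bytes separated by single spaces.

The 7-byte key repeats, so the effective keystream is 28 84 00 c9 82 67 4f 28 84 00.
byte 0: c2 ⊕ 28 = ea
byte 1: 9a ⊕ 84 = 1e
byte 2: 7c ⊕ 00 = 7c
byte 3: ab ⊕ c9 = 62
byte 4: b6 ⊕ 82 = 34
byte 5: c0 ⊕ 67 = a7
byte 6: f7 ⊕ 4f = b8
byte 7: f8 ⊕ 28 = d0
byte 8: 0e ⊕ 84 = 8a
byte 9: a7 ⊕ 00 = a7

ea 1e 7c 62 34 a7 b8 d0 8a a7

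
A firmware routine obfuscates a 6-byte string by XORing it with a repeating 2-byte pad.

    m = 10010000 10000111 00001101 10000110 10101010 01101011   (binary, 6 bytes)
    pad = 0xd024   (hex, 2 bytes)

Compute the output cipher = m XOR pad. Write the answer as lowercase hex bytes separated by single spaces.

The 2-byte key repeats, so the effective keystream is d0 24 d0 24 d0 24.
byte 0: 10010000 ⊕ 11010000 = 01000000
byte 1: 10000111 ⊕ 00100100 = 10100011
byte 2: 00001101 ⊕ 11010000 = 11011101
byte 3: 10000110 ⊕ 00100100 = 10100010
byte 4: 10101010 ⊕ 11010000 = 01111010
byte 5: 01101011 ⊕ 00100100 = 01001111

40 a3 dd a2 7a 4f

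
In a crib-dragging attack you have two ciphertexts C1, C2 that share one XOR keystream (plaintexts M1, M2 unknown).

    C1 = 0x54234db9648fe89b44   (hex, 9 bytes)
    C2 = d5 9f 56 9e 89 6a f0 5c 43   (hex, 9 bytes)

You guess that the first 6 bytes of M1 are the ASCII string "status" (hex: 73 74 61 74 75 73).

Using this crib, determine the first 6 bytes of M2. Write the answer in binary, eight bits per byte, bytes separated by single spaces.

11110010 11001000 01111010 01010011 10011000 10010110

First, C1 ⊕ C2 = (M1 ⊕ K) ⊕ (M2 ⊕ K) = M1 ⊕ M2, so the key drops out. Then M2 = (M1 ⊕ M2) ⊕ M1 over the first 6 bytes.
byte 0: (54 ^ d5) ^ 73 = 81 ^ 73 = f2
byte 1: (23 ^ 9f) ^ 74 = bc ^ 74 = c8
byte 2: (4d ^ 56) ^ 61 = 1b ^ 61 = 7a
byte 3: (b9 ^ 9e) ^ 74 = 27 ^ 74 = 53
byte 4: (64 ^ 89) ^ 75 = ed ^ 75 = 98
byte 5: (8f ^ 6a) ^ 73 = e5 ^ 73 = 96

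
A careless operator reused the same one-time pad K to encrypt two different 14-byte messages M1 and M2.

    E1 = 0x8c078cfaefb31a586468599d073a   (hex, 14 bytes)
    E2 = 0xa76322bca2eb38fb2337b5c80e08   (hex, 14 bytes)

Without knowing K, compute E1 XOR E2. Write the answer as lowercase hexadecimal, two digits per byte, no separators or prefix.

2b64ae464d5822a3475fec550932

E1 ⊕ E2 = (M1 ⊕ K) ⊕ (M2 ⊕ K) = M1 ⊕ M2 — the shared key cancels under XOR.
8c XOR a7 = 2b
07 XOR 63 = 64
8c XOR 22 = ae
fa XOR bc = 46
ef XOR a2 = 4d
b3 XOR eb = 58
1a XOR 38 = 22
58 XOR fb = a3
64 XOR 23 = 47
68 XOR 37 = 5f
59 XOR b5 = ec
9d XOR c8 = 55
07 XOR 0e = 09
3a XOR 08 = 32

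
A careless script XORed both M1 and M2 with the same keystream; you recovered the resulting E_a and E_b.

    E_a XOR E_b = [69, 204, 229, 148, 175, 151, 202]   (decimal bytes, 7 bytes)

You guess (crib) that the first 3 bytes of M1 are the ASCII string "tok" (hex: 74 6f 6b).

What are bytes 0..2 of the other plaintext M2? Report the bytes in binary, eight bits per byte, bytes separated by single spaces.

00110001 10100011 10001110

Since E_a ⊕ E_b = M1 ⊕ M2, XORing with the guessed M1 bytes yields the corresponding M2 bytes: M2 = (E_a ⊕ E_b) ⊕ M1.
45 ⊕ 74 = 31
cc ⊕ 6f = a3
e5 ⊕ 6b = 8e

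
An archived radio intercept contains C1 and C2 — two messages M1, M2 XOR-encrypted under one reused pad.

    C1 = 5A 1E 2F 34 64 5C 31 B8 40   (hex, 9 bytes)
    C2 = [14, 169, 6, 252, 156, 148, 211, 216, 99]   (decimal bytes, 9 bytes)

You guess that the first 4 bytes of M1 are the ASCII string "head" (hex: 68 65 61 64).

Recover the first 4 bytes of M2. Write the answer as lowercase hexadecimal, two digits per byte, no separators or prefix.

3cd248ac

First, C1 ⊕ C2 = (M1 ⊕ K) ⊕ (M2 ⊕ K) = M1 ⊕ M2, so the key drops out. Then M2 = (M1 ⊕ M2) ⊕ M1 over the first 4 bytes.
byte 0: (5a XOR 0e) XOR 68 = 54 XOR 68 = 3c
byte 1: (1e XOR a9) XOR 65 = b7 XOR 65 = d2
byte 2: (2f XOR 06) XOR 61 = 29 XOR 61 = 48
byte 3: (34 XOR fc) XOR 64 = c8 XOR 64 = ac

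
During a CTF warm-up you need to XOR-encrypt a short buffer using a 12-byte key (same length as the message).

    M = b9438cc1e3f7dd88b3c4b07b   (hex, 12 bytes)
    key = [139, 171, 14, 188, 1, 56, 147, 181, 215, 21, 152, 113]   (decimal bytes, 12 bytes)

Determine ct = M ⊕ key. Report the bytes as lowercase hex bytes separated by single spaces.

b9 ⊕ 8b = 32
43 ⊕ ab = e8
8c ⊕ 0e = 82
c1 ⊕ bc = 7d
e3 ⊕ 01 = e2
f7 ⊕ 38 = cf
dd ⊕ 93 = 4e
88 ⊕ b5 = 3d
b3 ⊕ d7 = 64
c4 ⊕ 15 = d1
b0 ⊕ 98 = 28
7b ⊕ 71 = 0a

32 e8 82 7d e2 cf 4e 3d 64 d1 28 0a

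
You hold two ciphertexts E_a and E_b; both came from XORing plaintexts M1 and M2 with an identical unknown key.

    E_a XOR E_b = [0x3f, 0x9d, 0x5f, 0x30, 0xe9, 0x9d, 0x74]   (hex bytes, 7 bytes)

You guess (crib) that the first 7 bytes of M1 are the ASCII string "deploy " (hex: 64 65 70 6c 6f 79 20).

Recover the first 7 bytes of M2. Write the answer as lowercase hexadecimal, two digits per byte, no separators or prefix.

Since E_a ⊕ E_b = M1 ⊕ M2, XORing with the guessed M1 bytes yields the corresponding M2 bytes: M2 = (E_a ⊕ E_b) ⊕ M1.
byte 0: 00111111 ⊕ 01100100 = 01011011
byte 1: 10011101 ⊕ 01100101 = 11111000
byte 2: 01011111 ⊕ 01110000 = 00101111
byte 3: 00110000 ⊕ 01101100 = 01011100
byte 4: 11101001 ⊕ 01101111 = 10000110
byte 5: 10011101 ⊕ 01111001 = 11100100
byte 6: 01110100 ⊕ 00100000 = 01010100

5bf82f5c86e454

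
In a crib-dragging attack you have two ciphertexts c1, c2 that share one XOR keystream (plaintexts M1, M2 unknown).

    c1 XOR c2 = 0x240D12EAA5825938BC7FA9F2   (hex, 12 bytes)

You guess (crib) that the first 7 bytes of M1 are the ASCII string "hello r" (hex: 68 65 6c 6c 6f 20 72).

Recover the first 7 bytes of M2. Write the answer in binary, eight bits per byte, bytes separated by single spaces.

01001100 01101000 01111110 10000110 11001010 10100010 00101011

Since c1 ⊕ c2 = M1 ⊕ M2, XORing with the guessed M1 bytes yields the corresponding M2 bytes: M2 = (c1 ⊕ c2) ⊕ M1.
byte 0: 00100100 ^ 01101000 = 01001100
byte 1: 00001101 ^ 01100101 = 01101000
byte 2: 00010010 ^ 01101100 = 01111110
byte 3: 11101010 ^ 01101100 = 10000110
byte 4: 10100101 ^ 01101111 = 11001010
byte 5: 10000010 ^ 00100000 = 10100010
byte 6: 01011001 ^ 01110010 = 00101011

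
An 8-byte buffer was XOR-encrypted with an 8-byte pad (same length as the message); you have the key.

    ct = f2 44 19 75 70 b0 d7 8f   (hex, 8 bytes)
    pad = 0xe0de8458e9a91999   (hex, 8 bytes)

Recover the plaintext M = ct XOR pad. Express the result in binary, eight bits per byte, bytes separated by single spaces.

XOR is its own inverse, so applying the key byte-wise gives the result directly.
f2 XOR e0 = 12
44 XOR de = 9a
19 XOR 84 = 9d
75 XOR 58 = 2d
70 XOR e9 = 99
b0 XOR a9 = 19
d7 XOR 19 = ce
8f XOR 99 = 16

00010010 10011010 10011101 00101101 10011001 00011001 11001110 00010110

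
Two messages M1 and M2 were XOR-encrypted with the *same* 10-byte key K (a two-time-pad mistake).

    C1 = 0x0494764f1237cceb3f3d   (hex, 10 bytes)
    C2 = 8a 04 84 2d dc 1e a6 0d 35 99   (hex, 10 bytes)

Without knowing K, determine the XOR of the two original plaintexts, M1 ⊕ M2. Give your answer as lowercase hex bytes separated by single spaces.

8e 90 f2 62 ce 29 6a e6 0a a4

C1 ⊕ C2 = (M1 ⊕ K) ⊕ (M2 ⊕ K) = M1 ⊕ M2 — the shared key cancels under XOR.
byte 0: 04 xor 8a = 8e
byte 1: 94 xor 04 = 90
byte 2: 76 xor 84 = f2
byte 3: 4f xor 2d = 62
byte 4: 12 xor dc = ce
byte 5: 37 xor 1e = 29
byte 6: cc xor a6 = 6a
byte 7: eb xor 0d = e6
byte 8: 3f xor 35 = 0a
byte 9: 3d xor 99 = a4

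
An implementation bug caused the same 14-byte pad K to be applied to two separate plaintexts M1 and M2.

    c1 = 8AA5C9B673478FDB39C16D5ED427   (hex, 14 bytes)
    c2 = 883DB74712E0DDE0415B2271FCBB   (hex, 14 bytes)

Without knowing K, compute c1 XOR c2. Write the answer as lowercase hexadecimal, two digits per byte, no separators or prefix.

02987ef161a7523b789a4f2f289c

c1 ⊕ c2 = (M1 ⊕ K) ⊕ (M2 ⊕ K) = M1 ⊕ M2 — the shared key cancels under XOR.
138 ^ 136 =   2
165 ^  61 = 152
201 ^ 183 = 126
182 ^  71 = 241
115 ^  18 =  97
 71 ^ 224 = 167
143 ^ 221 =  82
219 ^ 224 =  59
 57 ^  65 = 120
193 ^  91 = 154
109 ^  34 =  79
 94 ^ 113 =  47
212 ^ 252 =  40
 39 ^ 187 = 156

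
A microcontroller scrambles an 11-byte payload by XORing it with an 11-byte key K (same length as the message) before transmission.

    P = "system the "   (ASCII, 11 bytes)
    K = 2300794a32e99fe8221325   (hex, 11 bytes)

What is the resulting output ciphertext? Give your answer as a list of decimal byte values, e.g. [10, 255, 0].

XOR is its own inverse, so applying the key byte-wise gives the result directly.
73 XOR 23 = 50
79 XOR 00 = 79
73 XOR 79 = 0a
74 XOR 4a = 3e
65 XOR 32 = 57
6d XOR e9 = 84
20 XOR 9f = bf
74 XOR e8 = 9c
68 XOR 22 = 4a
65 XOR 13 = 76
20 XOR 25 = 05

[80, 121, 10, 62, 87, 132, 191, 156, 74, 118, 5]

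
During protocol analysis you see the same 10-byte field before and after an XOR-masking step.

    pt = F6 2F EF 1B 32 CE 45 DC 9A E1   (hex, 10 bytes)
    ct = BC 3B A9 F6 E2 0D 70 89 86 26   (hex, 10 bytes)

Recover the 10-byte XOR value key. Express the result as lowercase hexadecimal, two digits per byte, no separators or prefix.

Since ct = pt ⊕ key, XORing both sides with pt gives key = pt ⊕ ct.
246 ⊕ 188 =  74
 47 ⊕  59 =  20
239 ⊕ 169 =  70
 27 ⊕ 246 = 237
 50 ⊕ 226 = 208
206 ⊕  13 = 195
 69 ⊕ 112 =  53
220 ⊕ 137 =  85
154 ⊕ 134 =  28
225 ⊕  38 = 199

4a1446edd0c335551cc7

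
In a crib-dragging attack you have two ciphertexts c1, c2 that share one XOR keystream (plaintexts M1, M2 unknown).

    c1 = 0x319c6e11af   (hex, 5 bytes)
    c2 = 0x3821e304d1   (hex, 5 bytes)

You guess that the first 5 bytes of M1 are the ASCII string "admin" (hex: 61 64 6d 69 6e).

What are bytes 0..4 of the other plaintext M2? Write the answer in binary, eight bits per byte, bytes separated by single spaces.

01101000 11011001 11100000 01111100 00010000

First, c1 ⊕ c2 = (M1 ⊕ K) ⊕ (M2 ⊕ K) = M1 ⊕ M2, so the key drops out. Then M2 = (M1 ⊕ M2) ⊕ M1 over the first 5 bytes.
byte 0: (31 ⊕ 38) ⊕ 61 = 09 ⊕ 61 = 68
byte 1: (9c ⊕ 21) ⊕ 64 = bd ⊕ 64 = d9
byte 2: (6e ⊕ e3) ⊕ 6d = 8d ⊕ 6d = e0
byte 3: (11 ⊕ 04) ⊕ 69 = 15 ⊕ 69 = 7c
byte 4: (af ⊕ d1) ⊕ 6e = 7e ⊕ 6e = 10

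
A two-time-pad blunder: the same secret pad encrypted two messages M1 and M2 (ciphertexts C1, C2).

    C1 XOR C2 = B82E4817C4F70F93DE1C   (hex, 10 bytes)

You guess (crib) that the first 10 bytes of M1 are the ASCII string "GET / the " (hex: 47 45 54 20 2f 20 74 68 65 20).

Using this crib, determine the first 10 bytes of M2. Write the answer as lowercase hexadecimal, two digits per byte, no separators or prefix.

Since C1 ⊕ C2 = M1 ⊕ M2, XORing with the guessed M1 bytes yields the corresponding M2 bytes: M2 = (C1 ⊕ C2) ⊕ M1.
b8 ^ 47 = ff
2e ^ 45 = 6b
48 ^ 54 = 1c
17 ^ 20 = 37
c4 ^ 2f = eb
f7 ^ 20 = d7
0f ^ 74 = 7b
93 ^ 68 = fb
de ^ 65 = bb
1c ^ 20 = 3c

ff6b1c37ebd77bfbbb3c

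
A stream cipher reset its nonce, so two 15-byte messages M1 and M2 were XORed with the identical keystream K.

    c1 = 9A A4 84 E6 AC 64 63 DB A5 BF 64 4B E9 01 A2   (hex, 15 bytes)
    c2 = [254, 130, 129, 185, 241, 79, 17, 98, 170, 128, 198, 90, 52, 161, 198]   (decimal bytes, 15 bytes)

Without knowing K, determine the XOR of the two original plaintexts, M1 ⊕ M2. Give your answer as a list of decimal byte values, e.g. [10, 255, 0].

c1 ⊕ c2 = (M1 ⊕ K) ⊕ (M2 ⊕ K) = M1 ⊕ M2 — the shared key cancels under XOR.
10011010 ^ 11111110 = 01100100
10100100 ^ 10000010 = 00100110
10000100 ^ 10000001 = 00000101
11100110 ^ 10111001 = 01011111
10101100 ^ 11110001 = 01011101
01100100 ^ 01001111 = 00101011
01100011 ^ 00010001 = 01110010
11011011 ^ 01100010 = 10111001
10100101 ^ 10101010 = 00001111
10111111 ^ 10000000 = 00111111
01100100 ^ 11000110 = 10100010
01001011 ^ 01011010 = 00010001
11101001 ^ 00110100 = 11011101
00000001 ^ 10100001 = 10100000
10100010 ^ 11000110 = 01100100

[100, 38, 5, 95, 93, 43, 114, 185, 15, 63, 162, 17, 221, 160, 100]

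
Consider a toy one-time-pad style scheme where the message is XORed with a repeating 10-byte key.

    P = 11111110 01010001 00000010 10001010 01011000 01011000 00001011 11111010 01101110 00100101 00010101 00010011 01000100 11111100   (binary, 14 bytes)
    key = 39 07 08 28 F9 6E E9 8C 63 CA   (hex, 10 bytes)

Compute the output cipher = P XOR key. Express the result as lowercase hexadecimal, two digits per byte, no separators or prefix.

The 10-byte key repeats, so the effective keystream is 39 07 08 28 f9 6e e9 8c 63 ca 39 07 08 28.
byte 0: fe XOR 39 = c7
byte 1: 51 XOR 07 = 56
byte 2: 02 XOR 08 = 0a
byte 3: 8a XOR 28 = a2
byte 4: 58 XOR f9 = a1
byte 5: 58 XOR 6e = 36
byte 6: 0b XOR e9 = e2
byte 7: fa XOR 8c = 76
byte 8: 6e XOR 63 = 0d
byte 9: 25 XOR ca = ef
byte 10: 15 XOR 39 = 2c
byte 11: 13 XOR 07 = 14
byte 12: 44 XOR 08 = 4c
byte 13: fc XOR 28 = d4

c7560aa2a136e2760def2c144cd4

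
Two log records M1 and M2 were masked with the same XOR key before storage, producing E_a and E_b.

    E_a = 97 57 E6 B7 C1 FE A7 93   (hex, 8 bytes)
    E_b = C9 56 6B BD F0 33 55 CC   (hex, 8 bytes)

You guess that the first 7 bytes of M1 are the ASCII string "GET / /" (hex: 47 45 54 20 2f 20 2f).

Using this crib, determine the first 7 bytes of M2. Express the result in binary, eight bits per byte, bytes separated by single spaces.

00011001 01000100 11011001 00101010 00011110 11101101 11011101

First, E_a ⊕ E_b = (M1 ⊕ K) ⊕ (M2 ⊕ K) = M1 ⊕ M2, so the key drops out. Then M2 = (M1 ⊕ M2) ⊕ M1 over the first 7 bytes.
byte 0: (97 XOR c9) XOR 47 = 5e XOR 47 = 19
byte 1: (57 XOR 56) XOR 45 = 01 XOR 45 = 44
byte 2: (e6 XOR 6b) XOR 54 = 8d XOR 54 = d9
byte 3: (b7 XOR bd) XOR 20 = 0a XOR 20 = 2a
byte 4: (c1 XOR f0) XOR 2f = 31 XOR 2f = 1e
byte 5: (fe XOR 33) XOR 20 = cd XOR 20 = ed
byte 6: (a7 XOR 55) XOR 2f = f2 XOR 2f = dd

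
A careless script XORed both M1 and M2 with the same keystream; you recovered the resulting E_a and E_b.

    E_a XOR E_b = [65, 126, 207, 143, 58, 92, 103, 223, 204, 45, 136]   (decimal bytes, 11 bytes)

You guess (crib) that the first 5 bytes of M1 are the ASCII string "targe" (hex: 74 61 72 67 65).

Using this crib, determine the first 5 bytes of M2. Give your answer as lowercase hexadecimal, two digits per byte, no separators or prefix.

Since E_a ⊕ E_b = M1 ⊕ M2, XORing with the guessed M1 bytes yields the corresponding M2 bytes: M2 = (E_a ⊕ E_b) ⊕ M1.
41 xor 74 = 35
7e xor 61 = 1f
cf xor 72 = bd
8f xor 67 = e8
3a xor 65 = 5f

351fbde85f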